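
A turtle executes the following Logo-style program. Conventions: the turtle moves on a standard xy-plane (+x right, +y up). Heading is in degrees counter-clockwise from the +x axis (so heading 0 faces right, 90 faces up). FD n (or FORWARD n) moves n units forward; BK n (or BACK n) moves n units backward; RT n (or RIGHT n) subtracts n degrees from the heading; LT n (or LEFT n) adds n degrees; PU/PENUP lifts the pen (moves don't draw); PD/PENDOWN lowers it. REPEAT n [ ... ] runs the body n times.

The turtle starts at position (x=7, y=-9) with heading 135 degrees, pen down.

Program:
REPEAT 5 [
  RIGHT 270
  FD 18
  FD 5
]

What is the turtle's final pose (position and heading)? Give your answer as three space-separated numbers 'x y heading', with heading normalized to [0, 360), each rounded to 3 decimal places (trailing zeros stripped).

Answer: -9.263 -25.263 225

Derivation:
Executing turtle program step by step:
Start: pos=(7,-9), heading=135, pen down
REPEAT 5 [
  -- iteration 1/5 --
  RT 270: heading 135 -> 225
  FD 18: (7,-9) -> (-5.728,-21.728) [heading=225, draw]
  FD 5: (-5.728,-21.728) -> (-9.263,-25.263) [heading=225, draw]
  -- iteration 2/5 --
  RT 270: heading 225 -> 315
  FD 18: (-9.263,-25.263) -> (3.464,-37.991) [heading=315, draw]
  FD 5: (3.464,-37.991) -> (7,-41.527) [heading=315, draw]
  -- iteration 3/5 --
  RT 270: heading 315 -> 45
  FD 18: (7,-41.527) -> (19.728,-28.799) [heading=45, draw]
  FD 5: (19.728,-28.799) -> (23.263,-25.263) [heading=45, draw]
  -- iteration 4/5 --
  RT 270: heading 45 -> 135
  FD 18: (23.263,-25.263) -> (10.536,-12.536) [heading=135, draw]
  FD 5: (10.536,-12.536) -> (7,-9) [heading=135, draw]
  -- iteration 5/5 --
  RT 270: heading 135 -> 225
  FD 18: (7,-9) -> (-5.728,-21.728) [heading=225, draw]
  FD 5: (-5.728,-21.728) -> (-9.263,-25.263) [heading=225, draw]
]
Final: pos=(-9.263,-25.263), heading=225, 10 segment(s) drawn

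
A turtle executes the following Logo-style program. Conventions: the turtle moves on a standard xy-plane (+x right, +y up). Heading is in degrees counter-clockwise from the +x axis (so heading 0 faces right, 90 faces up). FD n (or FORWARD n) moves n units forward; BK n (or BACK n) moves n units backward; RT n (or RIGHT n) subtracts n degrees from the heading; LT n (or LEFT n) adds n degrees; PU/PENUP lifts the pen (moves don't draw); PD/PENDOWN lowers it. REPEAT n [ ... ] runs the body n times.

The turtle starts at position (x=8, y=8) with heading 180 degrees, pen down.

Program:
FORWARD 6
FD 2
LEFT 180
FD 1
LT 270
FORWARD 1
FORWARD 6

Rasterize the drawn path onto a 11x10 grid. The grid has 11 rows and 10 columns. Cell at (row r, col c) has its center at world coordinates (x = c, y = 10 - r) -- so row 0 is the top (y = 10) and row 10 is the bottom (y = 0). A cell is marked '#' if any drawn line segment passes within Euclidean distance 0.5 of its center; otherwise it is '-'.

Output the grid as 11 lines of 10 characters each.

Answer: ----------
----------
#########-
-#--------
-#--------
-#--------
-#--------
-#--------
-#--------
-#--------
----------

Derivation:
Segment 0: (8,8) -> (2,8)
Segment 1: (2,8) -> (0,8)
Segment 2: (0,8) -> (1,8)
Segment 3: (1,8) -> (1,7)
Segment 4: (1,7) -> (1,1)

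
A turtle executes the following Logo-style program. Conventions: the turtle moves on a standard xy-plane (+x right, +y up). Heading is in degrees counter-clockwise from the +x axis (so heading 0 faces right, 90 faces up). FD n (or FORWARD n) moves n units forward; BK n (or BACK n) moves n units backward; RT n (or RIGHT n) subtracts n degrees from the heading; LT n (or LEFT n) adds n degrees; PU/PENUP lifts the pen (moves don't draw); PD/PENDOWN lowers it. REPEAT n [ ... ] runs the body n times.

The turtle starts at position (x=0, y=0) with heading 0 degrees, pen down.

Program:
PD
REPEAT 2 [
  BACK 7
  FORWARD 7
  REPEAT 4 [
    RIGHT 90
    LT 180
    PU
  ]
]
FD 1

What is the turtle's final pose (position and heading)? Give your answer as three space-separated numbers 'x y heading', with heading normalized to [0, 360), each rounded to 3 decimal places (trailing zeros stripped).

Executing turtle program step by step:
Start: pos=(0,0), heading=0, pen down
PD: pen down
REPEAT 2 [
  -- iteration 1/2 --
  BK 7: (0,0) -> (-7,0) [heading=0, draw]
  FD 7: (-7,0) -> (0,0) [heading=0, draw]
  REPEAT 4 [
    -- iteration 1/4 --
    RT 90: heading 0 -> 270
    LT 180: heading 270 -> 90
    PU: pen up
    -- iteration 2/4 --
    RT 90: heading 90 -> 0
    LT 180: heading 0 -> 180
    PU: pen up
    -- iteration 3/4 --
    RT 90: heading 180 -> 90
    LT 180: heading 90 -> 270
    PU: pen up
    -- iteration 4/4 --
    RT 90: heading 270 -> 180
    LT 180: heading 180 -> 0
    PU: pen up
  ]
  -- iteration 2/2 --
  BK 7: (0,0) -> (-7,0) [heading=0, move]
  FD 7: (-7,0) -> (0,0) [heading=0, move]
  REPEAT 4 [
    -- iteration 1/4 --
    RT 90: heading 0 -> 270
    LT 180: heading 270 -> 90
    PU: pen up
    -- iteration 2/4 --
    RT 90: heading 90 -> 0
    LT 180: heading 0 -> 180
    PU: pen up
    -- iteration 3/4 --
    RT 90: heading 180 -> 90
    LT 180: heading 90 -> 270
    PU: pen up
    -- iteration 4/4 --
    RT 90: heading 270 -> 180
    LT 180: heading 180 -> 0
    PU: pen up
  ]
]
FD 1: (0,0) -> (1,0) [heading=0, move]
Final: pos=(1,0), heading=0, 2 segment(s) drawn

Answer: 1 0 0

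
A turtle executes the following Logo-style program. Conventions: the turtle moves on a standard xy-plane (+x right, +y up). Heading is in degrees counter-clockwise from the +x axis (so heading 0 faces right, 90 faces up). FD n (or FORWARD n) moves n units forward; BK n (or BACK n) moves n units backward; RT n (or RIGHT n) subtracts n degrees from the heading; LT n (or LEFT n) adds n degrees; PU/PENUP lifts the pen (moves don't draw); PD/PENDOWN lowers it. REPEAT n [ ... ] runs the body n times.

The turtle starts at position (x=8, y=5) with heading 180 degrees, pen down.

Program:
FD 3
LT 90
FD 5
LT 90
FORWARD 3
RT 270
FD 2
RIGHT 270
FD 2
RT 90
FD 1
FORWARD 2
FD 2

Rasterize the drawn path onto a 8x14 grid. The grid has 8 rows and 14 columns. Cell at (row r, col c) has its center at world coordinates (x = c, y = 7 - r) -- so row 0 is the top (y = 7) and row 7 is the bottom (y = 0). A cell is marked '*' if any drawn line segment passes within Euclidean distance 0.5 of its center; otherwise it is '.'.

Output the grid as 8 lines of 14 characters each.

Segment 0: (8,5) -> (5,5)
Segment 1: (5,5) -> (5,0)
Segment 2: (5,0) -> (8,-0)
Segment 3: (8,-0) -> (8,2)
Segment 4: (8,2) -> (6,2)
Segment 5: (6,2) -> (6,3)
Segment 6: (6,3) -> (6,5)
Segment 7: (6,5) -> (6,7)

Answer: ......*.......
......*.......
.....****.....
.....**.......
.....**.......
.....****.....
.....*..*.....
.....****.....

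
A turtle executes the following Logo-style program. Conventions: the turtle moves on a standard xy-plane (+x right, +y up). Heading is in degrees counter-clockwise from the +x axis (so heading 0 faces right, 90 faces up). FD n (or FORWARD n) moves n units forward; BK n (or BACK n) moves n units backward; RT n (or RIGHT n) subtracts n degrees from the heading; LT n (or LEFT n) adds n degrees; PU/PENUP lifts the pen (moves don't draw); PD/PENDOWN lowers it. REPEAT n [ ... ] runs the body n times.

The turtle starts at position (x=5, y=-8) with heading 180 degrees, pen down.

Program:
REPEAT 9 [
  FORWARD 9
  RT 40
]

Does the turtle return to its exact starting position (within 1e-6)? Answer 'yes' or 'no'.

Answer: yes

Derivation:
Executing turtle program step by step:
Start: pos=(5,-8), heading=180, pen down
REPEAT 9 [
  -- iteration 1/9 --
  FD 9: (5,-8) -> (-4,-8) [heading=180, draw]
  RT 40: heading 180 -> 140
  -- iteration 2/9 --
  FD 9: (-4,-8) -> (-10.894,-2.215) [heading=140, draw]
  RT 40: heading 140 -> 100
  -- iteration 3/9 --
  FD 9: (-10.894,-2.215) -> (-12.457,6.648) [heading=100, draw]
  RT 40: heading 100 -> 60
  -- iteration 4/9 --
  FD 9: (-12.457,6.648) -> (-7.957,14.443) [heading=60, draw]
  RT 40: heading 60 -> 20
  -- iteration 5/9 --
  FD 9: (-7.957,14.443) -> (0.5,17.521) [heading=20, draw]
  RT 40: heading 20 -> 340
  -- iteration 6/9 --
  FD 9: (0.5,17.521) -> (8.957,14.443) [heading=340, draw]
  RT 40: heading 340 -> 300
  -- iteration 7/9 --
  FD 9: (8.957,14.443) -> (13.457,6.648) [heading=300, draw]
  RT 40: heading 300 -> 260
  -- iteration 8/9 --
  FD 9: (13.457,6.648) -> (11.894,-2.215) [heading=260, draw]
  RT 40: heading 260 -> 220
  -- iteration 9/9 --
  FD 9: (11.894,-2.215) -> (5,-8) [heading=220, draw]
  RT 40: heading 220 -> 180
]
Final: pos=(5,-8), heading=180, 9 segment(s) drawn

Start position: (5, -8)
Final position: (5, -8)
Distance = 0; < 1e-6 -> CLOSED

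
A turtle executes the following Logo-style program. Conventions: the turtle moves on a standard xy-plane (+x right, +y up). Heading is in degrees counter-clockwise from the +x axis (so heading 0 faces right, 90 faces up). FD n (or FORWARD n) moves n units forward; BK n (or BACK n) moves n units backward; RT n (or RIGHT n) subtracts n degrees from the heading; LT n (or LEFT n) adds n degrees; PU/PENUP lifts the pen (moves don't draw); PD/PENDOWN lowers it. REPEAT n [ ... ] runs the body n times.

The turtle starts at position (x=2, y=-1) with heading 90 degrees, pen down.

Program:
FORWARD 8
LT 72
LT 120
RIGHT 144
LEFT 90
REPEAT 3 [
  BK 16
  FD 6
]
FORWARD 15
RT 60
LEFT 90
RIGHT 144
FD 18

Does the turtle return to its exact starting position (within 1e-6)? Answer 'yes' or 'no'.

Answer: no

Derivation:
Executing turtle program step by step:
Start: pos=(2,-1), heading=90, pen down
FD 8: (2,-1) -> (2,7) [heading=90, draw]
LT 72: heading 90 -> 162
LT 120: heading 162 -> 282
RT 144: heading 282 -> 138
LT 90: heading 138 -> 228
REPEAT 3 [
  -- iteration 1/3 --
  BK 16: (2,7) -> (12.706,18.89) [heading=228, draw]
  FD 6: (12.706,18.89) -> (8.691,14.431) [heading=228, draw]
  -- iteration 2/3 --
  BK 16: (8.691,14.431) -> (19.397,26.322) [heading=228, draw]
  FD 6: (19.397,26.322) -> (15.383,21.863) [heading=228, draw]
  -- iteration 3/3 --
  BK 16: (15.383,21.863) -> (26.089,33.753) [heading=228, draw]
  FD 6: (26.089,33.753) -> (22.074,29.294) [heading=228, draw]
]
FD 15: (22.074,29.294) -> (12.037,18.147) [heading=228, draw]
RT 60: heading 228 -> 168
LT 90: heading 168 -> 258
RT 144: heading 258 -> 114
FD 18: (12.037,18.147) -> (4.716,34.591) [heading=114, draw]
Final: pos=(4.716,34.591), heading=114, 9 segment(s) drawn

Start position: (2, -1)
Final position: (4.716, 34.591)
Distance = 35.694; >= 1e-6 -> NOT closed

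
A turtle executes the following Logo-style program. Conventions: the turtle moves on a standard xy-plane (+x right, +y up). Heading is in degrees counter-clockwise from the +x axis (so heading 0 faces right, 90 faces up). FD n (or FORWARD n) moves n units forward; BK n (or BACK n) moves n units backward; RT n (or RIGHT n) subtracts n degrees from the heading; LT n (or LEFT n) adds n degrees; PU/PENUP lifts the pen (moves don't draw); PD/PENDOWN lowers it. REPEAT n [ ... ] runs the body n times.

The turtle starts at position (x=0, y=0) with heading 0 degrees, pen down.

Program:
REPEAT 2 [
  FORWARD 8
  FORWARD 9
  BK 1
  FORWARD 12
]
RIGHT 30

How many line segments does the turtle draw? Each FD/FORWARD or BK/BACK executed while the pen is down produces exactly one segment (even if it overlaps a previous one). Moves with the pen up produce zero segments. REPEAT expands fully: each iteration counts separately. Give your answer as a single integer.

Answer: 8

Derivation:
Executing turtle program step by step:
Start: pos=(0,0), heading=0, pen down
REPEAT 2 [
  -- iteration 1/2 --
  FD 8: (0,0) -> (8,0) [heading=0, draw]
  FD 9: (8,0) -> (17,0) [heading=0, draw]
  BK 1: (17,0) -> (16,0) [heading=0, draw]
  FD 12: (16,0) -> (28,0) [heading=0, draw]
  -- iteration 2/2 --
  FD 8: (28,0) -> (36,0) [heading=0, draw]
  FD 9: (36,0) -> (45,0) [heading=0, draw]
  BK 1: (45,0) -> (44,0) [heading=0, draw]
  FD 12: (44,0) -> (56,0) [heading=0, draw]
]
RT 30: heading 0 -> 330
Final: pos=(56,0), heading=330, 8 segment(s) drawn
Segments drawn: 8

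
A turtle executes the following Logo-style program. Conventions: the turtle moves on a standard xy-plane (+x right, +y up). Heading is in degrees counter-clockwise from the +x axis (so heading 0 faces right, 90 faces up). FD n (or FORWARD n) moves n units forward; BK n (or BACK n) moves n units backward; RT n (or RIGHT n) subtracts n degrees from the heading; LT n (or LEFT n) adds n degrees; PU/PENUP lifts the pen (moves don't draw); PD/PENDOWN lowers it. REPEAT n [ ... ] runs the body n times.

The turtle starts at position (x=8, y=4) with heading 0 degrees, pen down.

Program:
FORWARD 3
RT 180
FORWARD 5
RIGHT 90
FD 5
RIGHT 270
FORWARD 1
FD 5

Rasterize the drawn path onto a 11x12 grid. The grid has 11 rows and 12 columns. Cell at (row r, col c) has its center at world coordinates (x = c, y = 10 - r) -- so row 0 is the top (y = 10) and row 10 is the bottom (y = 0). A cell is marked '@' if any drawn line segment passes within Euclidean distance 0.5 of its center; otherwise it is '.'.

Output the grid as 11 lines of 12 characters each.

Segment 0: (8,4) -> (11,4)
Segment 1: (11,4) -> (6,4)
Segment 2: (6,4) -> (6,9)
Segment 3: (6,9) -> (5,9)
Segment 4: (5,9) -> (-0,9)

Answer: ............
@@@@@@@.....
......@.....
......@.....
......@.....
......@.....
......@@@@@@
............
............
............
............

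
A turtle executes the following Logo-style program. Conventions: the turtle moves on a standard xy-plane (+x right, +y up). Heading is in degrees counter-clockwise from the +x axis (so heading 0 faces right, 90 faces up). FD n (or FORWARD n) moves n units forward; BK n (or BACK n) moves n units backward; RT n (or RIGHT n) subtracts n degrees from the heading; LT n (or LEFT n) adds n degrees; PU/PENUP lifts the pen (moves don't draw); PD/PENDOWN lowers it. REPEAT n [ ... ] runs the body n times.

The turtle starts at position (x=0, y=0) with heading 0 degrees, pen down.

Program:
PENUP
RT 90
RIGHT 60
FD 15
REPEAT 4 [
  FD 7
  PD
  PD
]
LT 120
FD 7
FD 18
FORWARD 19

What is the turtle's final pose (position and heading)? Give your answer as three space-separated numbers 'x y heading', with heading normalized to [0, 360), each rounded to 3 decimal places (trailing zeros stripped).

Answer: 0.866 -43.5 330

Derivation:
Executing turtle program step by step:
Start: pos=(0,0), heading=0, pen down
PU: pen up
RT 90: heading 0 -> 270
RT 60: heading 270 -> 210
FD 15: (0,0) -> (-12.99,-7.5) [heading=210, move]
REPEAT 4 [
  -- iteration 1/4 --
  FD 7: (-12.99,-7.5) -> (-19.053,-11) [heading=210, move]
  PD: pen down
  PD: pen down
  -- iteration 2/4 --
  FD 7: (-19.053,-11) -> (-25.115,-14.5) [heading=210, draw]
  PD: pen down
  PD: pen down
  -- iteration 3/4 --
  FD 7: (-25.115,-14.5) -> (-31.177,-18) [heading=210, draw]
  PD: pen down
  PD: pen down
  -- iteration 4/4 --
  FD 7: (-31.177,-18) -> (-37.239,-21.5) [heading=210, draw]
  PD: pen down
  PD: pen down
]
LT 120: heading 210 -> 330
FD 7: (-37.239,-21.5) -> (-31.177,-25) [heading=330, draw]
FD 18: (-31.177,-25) -> (-15.588,-34) [heading=330, draw]
FD 19: (-15.588,-34) -> (0.866,-43.5) [heading=330, draw]
Final: pos=(0.866,-43.5), heading=330, 6 segment(s) drawn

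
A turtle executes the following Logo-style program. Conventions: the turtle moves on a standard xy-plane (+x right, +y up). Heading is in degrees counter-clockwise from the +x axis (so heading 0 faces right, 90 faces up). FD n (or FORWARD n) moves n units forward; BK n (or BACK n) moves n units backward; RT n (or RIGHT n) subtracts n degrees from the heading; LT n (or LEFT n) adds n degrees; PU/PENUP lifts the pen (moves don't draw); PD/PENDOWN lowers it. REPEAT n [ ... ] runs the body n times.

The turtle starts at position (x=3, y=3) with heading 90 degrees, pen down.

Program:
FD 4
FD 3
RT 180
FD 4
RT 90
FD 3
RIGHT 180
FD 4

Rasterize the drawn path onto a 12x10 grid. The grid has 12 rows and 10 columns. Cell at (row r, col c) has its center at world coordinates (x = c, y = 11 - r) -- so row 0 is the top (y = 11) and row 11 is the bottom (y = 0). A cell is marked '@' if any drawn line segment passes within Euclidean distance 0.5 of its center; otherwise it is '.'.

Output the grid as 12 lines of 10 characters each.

Segment 0: (3,3) -> (3,7)
Segment 1: (3,7) -> (3,10)
Segment 2: (3,10) -> (3,6)
Segment 3: (3,6) -> (0,6)
Segment 4: (0,6) -> (4,6)

Answer: ..........
...@......
...@......
...@......
...@......
@@@@@.....
...@......
...@......
...@......
..........
..........
..........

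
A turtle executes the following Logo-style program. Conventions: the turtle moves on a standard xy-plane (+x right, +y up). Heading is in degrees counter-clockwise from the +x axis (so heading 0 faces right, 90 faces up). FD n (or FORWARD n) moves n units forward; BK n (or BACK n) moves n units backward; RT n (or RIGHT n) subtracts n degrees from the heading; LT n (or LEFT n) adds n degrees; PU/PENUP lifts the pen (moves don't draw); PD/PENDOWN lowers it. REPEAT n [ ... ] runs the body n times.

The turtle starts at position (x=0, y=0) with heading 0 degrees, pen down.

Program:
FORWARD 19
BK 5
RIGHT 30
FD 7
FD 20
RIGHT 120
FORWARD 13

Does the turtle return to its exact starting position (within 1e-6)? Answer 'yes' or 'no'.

Executing turtle program step by step:
Start: pos=(0,0), heading=0, pen down
FD 19: (0,0) -> (19,0) [heading=0, draw]
BK 5: (19,0) -> (14,0) [heading=0, draw]
RT 30: heading 0 -> 330
FD 7: (14,0) -> (20.062,-3.5) [heading=330, draw]
FD 20: (20.062,-3.5) -> (37.383,-13.5) [heading=330, draw]
RT 120: heading 330 -> 210
FD 13: (37.383,-13.5) -> (26.124,-20) [heading=210, draw]
Final: pos=(26.124,-20), heading=210, 5 segment(s) drawn

Start position: (0, 0)
Final position: (26.124, -20)
Distance = 32.901; >= 1e-6 -> NOT closed

Answer: no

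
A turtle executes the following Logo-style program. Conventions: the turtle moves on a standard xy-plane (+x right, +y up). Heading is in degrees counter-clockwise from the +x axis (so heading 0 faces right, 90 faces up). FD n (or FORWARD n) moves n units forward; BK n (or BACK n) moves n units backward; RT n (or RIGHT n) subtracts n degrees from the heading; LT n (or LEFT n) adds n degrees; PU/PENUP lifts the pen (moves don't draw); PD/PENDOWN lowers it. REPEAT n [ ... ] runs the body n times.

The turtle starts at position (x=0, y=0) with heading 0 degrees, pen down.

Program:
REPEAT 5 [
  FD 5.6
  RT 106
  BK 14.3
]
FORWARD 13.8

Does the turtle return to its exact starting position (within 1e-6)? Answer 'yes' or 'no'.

Executing turtle program step by step:
Start: pos=(0,0), heading=0, pen down
REPEAT 5 [
  -- iteration 1/5 --
  FD 5.6: (0,0) -> (5.6,0) [heading=0, draw]
  RT 106: heading 0 -> 254
  BK 14.3: (5.6,0) -> (9.542,13.746) [heading=254, draw]
  -- iteration 2/5 --
  FD 5.6: (9.542,13.746) -> (7.998,8.363) [heading=254, draw]
  RT 106: heading 254 -> 148
  BK 14.3: (7.998,8.363) -> (20.125,0.785) [heading=148, draw]
  -- iteration 3/5 --
  FD 5.6: (20.125,0.785) -> (15.376,3.753) [heading=148, draw]
  RT 106: heading 148 -> 42
  BK 14.3: (15.376,3.753) -> (4.749,-5.816) [heading=42, draw]
  -- iteration 4/5 --
  FD 5.6: (4.749,-5.816) -> (8.911,-2.069) [heading=42, draw]
  RT 106: heading 42 -> 296
  BK 14.3: (8.911,-2.069) -> (2.642,10.784) [heading=296, draw]
  -- iteration 5/5 --
  FD 5.6: (2.642,10.784) -> (5.097,5.751) [heading=296, draw]
  RT 106: heading 296 -> 190
  BK 14.3: (5.097,5.751) -> (19.18,8.234) [heading=190, draw]
]
FD 13.8: (19.18,8.234) -> (5.589,5.838) [heading=190, draw]
Final: pos=(5.589,5.838), heading=190, 11 segment(s) drawn

Start position: (0, 0)
Final position: (5.589, 5.838)
Distance = 8.082; >= 1e-6 -> NOT closed

Answer: no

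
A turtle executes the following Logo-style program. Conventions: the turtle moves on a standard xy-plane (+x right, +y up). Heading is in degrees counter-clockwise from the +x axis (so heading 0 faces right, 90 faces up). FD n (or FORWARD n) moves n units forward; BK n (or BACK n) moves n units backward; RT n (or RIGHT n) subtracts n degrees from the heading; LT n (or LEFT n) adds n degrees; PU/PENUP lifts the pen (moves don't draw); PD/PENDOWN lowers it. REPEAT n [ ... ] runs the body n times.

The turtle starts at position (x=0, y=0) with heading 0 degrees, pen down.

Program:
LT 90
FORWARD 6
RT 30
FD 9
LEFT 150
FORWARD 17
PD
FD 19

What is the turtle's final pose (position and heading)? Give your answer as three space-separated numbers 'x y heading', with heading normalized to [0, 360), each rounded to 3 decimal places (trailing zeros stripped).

Answer: -26.677 -4.206 210

Derivation:
Executing turtle program step by step:
Start: pos=(0,0), heading=0, pen down
LT 90: heading 0 -> 90
FD 6: (0,0) -> (0,6) [heading=90, draw]
RT 30: heading 90 -> 60
FD 9: (0,6) -> (4.5,13.794) [heading=60, draw]
LT 150: heading 60 -> 210
FD 17: (4.5,13.794) -> (-10.222,5.294) [heading=210, draw]
PD: pen down
FD 19: (-10.222,5.294) -> (-26.677,-4.206) [heading=210, draw]
Final: pos=(-26.677,-4.206), heading=210, 4 segment(s) drawn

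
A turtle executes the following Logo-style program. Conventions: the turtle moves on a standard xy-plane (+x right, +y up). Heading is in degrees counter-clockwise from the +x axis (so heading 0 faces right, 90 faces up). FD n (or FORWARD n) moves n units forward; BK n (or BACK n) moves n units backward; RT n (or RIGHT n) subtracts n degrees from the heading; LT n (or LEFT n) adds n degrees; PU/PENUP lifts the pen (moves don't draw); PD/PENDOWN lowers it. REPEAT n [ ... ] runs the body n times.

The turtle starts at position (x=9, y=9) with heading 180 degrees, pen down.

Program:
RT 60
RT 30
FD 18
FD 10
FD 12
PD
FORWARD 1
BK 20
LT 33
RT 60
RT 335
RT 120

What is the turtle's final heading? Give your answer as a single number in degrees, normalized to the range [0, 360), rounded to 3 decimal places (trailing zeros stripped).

Executing turtle program step by step:
Start: pos=(9,9), heading=180, pen down
RT 60: heading 180 -> 120
RT 30: heading 120 -> 90
FD 18: (9,9) -> (9,27) [heading=90, draw]
FD 10: (9,27) -> (9,37) [heading=90, draw]
FD 12: (9,37) -> (9,49) [heading=90, draw]
PD: pen down
FD 1: (9,49) -> (9,50) [heading=90, draw]
BK 20: (9,50) -> (9,30) [heading=90, draw]
LT 33: heading 90 -> 123
RT 60: heading 123 -> 63
RT 335: heading 63 -> 88
RT 120: heading 88 -> 328
Final: pos=(9,30), heading=328, 5 segment(s) drawn

Answer: 328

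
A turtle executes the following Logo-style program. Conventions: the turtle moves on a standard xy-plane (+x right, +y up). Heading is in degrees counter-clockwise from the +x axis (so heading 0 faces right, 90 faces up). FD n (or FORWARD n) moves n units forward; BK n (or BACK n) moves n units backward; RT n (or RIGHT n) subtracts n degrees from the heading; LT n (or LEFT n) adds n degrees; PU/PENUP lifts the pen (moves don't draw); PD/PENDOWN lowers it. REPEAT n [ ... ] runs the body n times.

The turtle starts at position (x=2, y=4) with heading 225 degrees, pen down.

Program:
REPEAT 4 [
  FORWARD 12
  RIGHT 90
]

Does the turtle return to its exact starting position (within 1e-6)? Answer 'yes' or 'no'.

Executing turtle program step by step:
Start: pos=(2,4), heading=225, pen down
REPEAT 4 [
  -- iteration 1/4 --
  FD 12: (2,4) -> (-6.485,-4.485) [heading=225, draw]
  RT 90: heading 225 -> 135
  -- iteration 2/4 --
  FD 12: (-6.485,-4.485) -> (-14.971,4) [heading=135, draw]
  RT 90: heading 135 -> 45
  -- iteration 3/4 --
  FD 12: (-14.971,4) -> (-6.485,12.485) [heading=45, draw]
  RT 90: heading 45 -> 315
  -- iteration 4/4 --
  FD 12: (-6.485,12.485) -> (2,4) [heading=315, draw]
  RT 90: heading 315 -> 225
]
Final: pos=(2,4), heading=225, 4 segment(s) drawn

Start position: (2, 4)
Final position: (2, 4)
Distance = 0; < 1e-6 -> CLOSED

Answer: yes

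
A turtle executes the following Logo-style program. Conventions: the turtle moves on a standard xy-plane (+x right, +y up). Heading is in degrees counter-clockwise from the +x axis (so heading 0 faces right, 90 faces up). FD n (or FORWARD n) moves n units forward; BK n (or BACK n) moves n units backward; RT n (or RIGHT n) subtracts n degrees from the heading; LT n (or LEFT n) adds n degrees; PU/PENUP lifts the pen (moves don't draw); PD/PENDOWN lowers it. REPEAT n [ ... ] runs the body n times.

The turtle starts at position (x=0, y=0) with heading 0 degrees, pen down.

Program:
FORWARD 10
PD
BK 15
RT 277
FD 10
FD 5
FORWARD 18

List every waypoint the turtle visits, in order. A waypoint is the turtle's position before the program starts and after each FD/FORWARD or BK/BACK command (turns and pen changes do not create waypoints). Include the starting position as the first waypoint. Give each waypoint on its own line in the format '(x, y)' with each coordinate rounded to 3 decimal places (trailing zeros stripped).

Executing turtle program step by step:
Start: pos=(0,0), heading=0, pen down
FD 10: (0,0) -> (10,0) [heading=0, draw]
PD: pen down
BK 15: (10,0) -> (-5,0) [heading=0, draw]
RT 277: heading 0 -> 83
FD 10: (-5,0) -> (-3.781,9.925) [heading=83, draw]
FD 5: (-3.781,9.925) -> (-3.172,14.888) [heading=83, draw]
FD 18: (-3.172,14.888) -> (-0.978,32.754) [heading=83, draw]
Final: pos=(-0.978,32.754), heading=83, 5 segment(s) drawn
Waypoints (6 total):
(0, 0)
(10, 0)
(-5, 0)
(-3.781, 9.925)
(-3.172, 14.888)
(-0.978, 32.754)

Answer: (0, 0)
(10, 0)
(-5, 0)
(-3.781, 9.925)
(-3.172, 14.888)
(-0.978, 32.754)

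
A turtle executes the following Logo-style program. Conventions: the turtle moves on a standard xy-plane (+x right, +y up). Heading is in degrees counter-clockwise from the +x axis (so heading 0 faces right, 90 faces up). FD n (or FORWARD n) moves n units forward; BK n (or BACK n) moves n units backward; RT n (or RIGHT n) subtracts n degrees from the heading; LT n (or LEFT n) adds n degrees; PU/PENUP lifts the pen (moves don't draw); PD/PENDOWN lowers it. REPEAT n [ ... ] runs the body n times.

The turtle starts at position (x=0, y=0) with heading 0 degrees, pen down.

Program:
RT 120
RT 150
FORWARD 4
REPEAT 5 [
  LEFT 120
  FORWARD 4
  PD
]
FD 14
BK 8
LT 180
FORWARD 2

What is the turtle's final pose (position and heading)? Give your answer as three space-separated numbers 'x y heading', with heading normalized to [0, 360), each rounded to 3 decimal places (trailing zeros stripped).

Executing turtle program step by step:
Start: pos=(0,0), heading=0, pen down
RT 120: heading 0 -> 240
RT 150: heading 240 -> 90
FD 4: (0,0) -> (0,4) [heading=90, draw]
REPEAT 5 [
  -- iteration 1/5 --
  LT 120: heading 90 -> 210
  FD 4: (0,4) -> (-3.464,2) [heading=210, draw]
  PD: pen down
  -- iteration 2/5 --
  LT 120: heading 210 -> 330
  FD 4: (-3.464,2) -> (0,0) [heading=330, draw]
  PD: pen down
  -- iteration 3/5 --
  LT 120: heading 330 -> 90
  FD 4: (0,0) -> (0,4) [heading=90, draw]
  PD: pen down
  -- iteration 4/5 --
  LT 120: heading 90 -> 210
  FD 4: (0,4) -> (-3.464,2) [heading=210, draw]
  PD: pen down
  -- iteration 5/5 --
  LT 120: heading 210 -> 330
  FD 4: (-3.464,2) -> (0,0) [heading=330, draw]
  PD: pen down
]
FD 14: (0,0) -> (12.124,-7) [heading=330, draw]
BK 8: (12.124,-7) -> (5.196,-3) [heading=330, draw]
LT 180: heading 330 -> 150
FD 2: (5.196,-3) -> (3.464,-2) [heading=150, draw]
Final: pos=(3.464,-2), heading=150, 9 segment(s) drawn

Answer: 3.464 -2 150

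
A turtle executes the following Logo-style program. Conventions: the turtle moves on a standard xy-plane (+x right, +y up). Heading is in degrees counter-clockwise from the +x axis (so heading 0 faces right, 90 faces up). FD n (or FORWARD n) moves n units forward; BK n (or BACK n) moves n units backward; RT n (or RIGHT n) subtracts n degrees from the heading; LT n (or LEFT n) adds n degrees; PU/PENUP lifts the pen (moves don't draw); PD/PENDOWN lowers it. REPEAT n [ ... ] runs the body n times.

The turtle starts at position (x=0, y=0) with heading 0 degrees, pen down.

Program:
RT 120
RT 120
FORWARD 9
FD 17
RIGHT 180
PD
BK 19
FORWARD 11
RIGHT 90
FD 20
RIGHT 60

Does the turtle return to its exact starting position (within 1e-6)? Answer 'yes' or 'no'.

Executing turtle program step by step:
Start: pos=(0,0), heading=0, pen down
RT 120: heading 0 -> 240
RT 120: heading 240 -> 120
FD 9: (0,0) -> (-4.5,7.794) [heading=120, draw]
FD 17: (-4.5,7.794) -> (-13,22.517) [heading=120, draw]
RT 180: heading 120 -> 300
PD: pen down
BK 19: (-13,22.517) -> (-22.5,38.971) [heading=300, draw]
FD 11: (-22.5,38.971) -> (-17,29.445) [heading=300, draw]
RT 90: heading 300 -> 210
FD 20: (-17,29.445) -> (-34.321,19.445) [heading=210, draw]
RT 60: heading 210 -> 150
Final: pos=(-34.321,19.445), heading=150, 5 segment(s) drawn

Start position: (0, 0)
Final position: (-34.321, 19.445)
Distance = 39.446; >= 1e-6 -> NOT closed

Answer: no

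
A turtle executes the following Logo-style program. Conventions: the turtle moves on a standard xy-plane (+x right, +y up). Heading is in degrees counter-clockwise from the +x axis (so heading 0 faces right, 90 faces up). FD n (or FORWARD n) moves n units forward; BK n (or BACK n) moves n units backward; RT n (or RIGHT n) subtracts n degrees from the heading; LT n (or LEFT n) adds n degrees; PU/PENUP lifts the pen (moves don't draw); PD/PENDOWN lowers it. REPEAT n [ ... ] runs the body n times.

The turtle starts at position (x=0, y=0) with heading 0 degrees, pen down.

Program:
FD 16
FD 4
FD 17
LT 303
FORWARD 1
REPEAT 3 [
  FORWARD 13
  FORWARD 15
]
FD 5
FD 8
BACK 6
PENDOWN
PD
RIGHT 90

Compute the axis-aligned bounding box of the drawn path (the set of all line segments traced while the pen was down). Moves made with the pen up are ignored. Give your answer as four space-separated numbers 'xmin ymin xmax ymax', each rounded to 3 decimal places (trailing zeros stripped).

Executing turtle program step by step:
Start: pos=(0,0), heading=0, pen down
FD 16: (0,0) -> (16,0) [heading=0, draw]
FD 4: (16,0) -> (20,0) [heading=0, draw]
FD 17: (20,0) -> (37,0) [heading=0, draw]
LT 303: heading 0 -> 303
FD 1: (37,0) -> (37.545,-0.839) [heading=303, draw]
REPEAT 3 [
  -- iteration 1/3 --
  FD 13: (37.545,-0.839) -> (44.625,-11.741) [heading=303, draw]
  FD 15: (44.625,-11.741) -> (52.795,-24.321) [heading=303, draw]
  -- iteration 2/3 --
  FD 13: (52.795,-24.321) -> (59.875,-35.224) [heading=303, draw]
  FD 15: (59.875,-35.224) -> (68.044,-47.804) [heading=303, draw]
  -- iteration 3/3 --
  FD 13: (68.044,-47.804) -> (75.125,-58.707) [heading=303, draw]
  FD 15: (75.125,-58.707) -> (83.294,-71.287) [heading=303, draw]
]
FD 5: (83.294,-71.287) -> (86.018,-75.48) [heading=303, draw]
FD 8: (86.018,-75.48) -> (90.375,-82.19) [heading=303, draw]
BK 6: (90.375,-82.19) -> (87.107,-77.158) [heading=303, draw]
PD: pen down
PD: pen down
RT 90: heading 303 -> 213
Final: pos=(87.107,-77.158), heading=213, 13 segment(s) drawn

Segment endpoints: x in {0, 16, 20, 37, 37.545, 44.625, 52.795, 59.875, 68.044, 75.125, 83.294, 86.018, 87.107, 90.375}, y in {-82.19, -77.158, -75.48, -71.287, -58.707, -47.804, -35.224, -24.321, -11.741, -0.839, 0}
xmin=0, ymin=-82.19, xmax=90.375, ymax=0

Answer: 0 -82.19 90.375 0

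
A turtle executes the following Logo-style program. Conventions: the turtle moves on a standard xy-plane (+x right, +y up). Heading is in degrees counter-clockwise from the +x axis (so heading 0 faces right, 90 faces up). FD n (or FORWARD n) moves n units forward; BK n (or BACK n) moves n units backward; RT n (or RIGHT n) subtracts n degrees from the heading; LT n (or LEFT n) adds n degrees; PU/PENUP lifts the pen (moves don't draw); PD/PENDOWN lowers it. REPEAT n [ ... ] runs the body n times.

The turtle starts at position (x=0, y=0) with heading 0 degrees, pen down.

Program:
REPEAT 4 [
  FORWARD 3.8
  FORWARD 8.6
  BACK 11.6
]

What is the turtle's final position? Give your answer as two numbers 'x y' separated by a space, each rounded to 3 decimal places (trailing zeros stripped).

Executing turtle program step by step:
Start: pos=(0,0), heading=0, pen down
REPEAT 4 [
  -- iteration 1/4 --
  FD 3.8: (0,0) -> (3.8,0) [heading=0, draw]
  FD 8.6: (3.8,0) -> (12.4,0) [heading=0, draw]
  BK 11.6: (12.4,0) -> (0.8,0) [heading=0, draw]
  -- iteration 2/4 --
  FD 3.8: (0.8,0) -> (4.6,0) [heading=0, draw]
  FD 8.6: (4.6,0) -> (13.2,0) [heading=0, draw]
  BK 11.6: (13.2,0) -> (1.6,0) [heading=0, draw]
  -- iteration 3/4 --
  FD 3.8: (1.6,0) -> (5.4,0) [heading=0, draw]
  FD 8.6: (5.4,0) -> (14,0) [heading=0, draw]
  BK 11.6: (14,0) -> (2.4,0) [heading=0, draw]
  -- iteration 4/4 --
  FD 3.8: (2.4,0) -> (6.2,0) [heading=0, draw]
  FD 8.6: (6.2,0) -> (14.8,0) [heading=0, draw]
  BK 11.6: (14.8,0) -> (3.2,0) [heading=0, draw]
]
Final: pos=(3.2,0), heading=0, 12 segment(s) drawn

Answer: 3.2 0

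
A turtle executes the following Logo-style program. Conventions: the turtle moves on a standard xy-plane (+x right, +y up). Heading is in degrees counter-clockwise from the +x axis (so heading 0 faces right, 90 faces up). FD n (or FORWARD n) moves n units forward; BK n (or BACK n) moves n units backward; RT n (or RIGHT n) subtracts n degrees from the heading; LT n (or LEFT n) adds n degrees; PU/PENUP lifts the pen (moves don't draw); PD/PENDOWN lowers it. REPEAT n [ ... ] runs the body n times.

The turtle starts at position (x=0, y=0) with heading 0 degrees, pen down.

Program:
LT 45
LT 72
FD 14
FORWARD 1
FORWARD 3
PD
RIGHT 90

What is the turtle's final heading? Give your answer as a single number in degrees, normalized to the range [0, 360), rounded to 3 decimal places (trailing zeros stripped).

Answer: 27

Derivation:
Executing turtle program step by step:
Start: pos=(0,0), heading=0, pen down
LT 45: heading 0 -> 45
LT 72: heading 45 -> 117
FD 14: (0,0) -> (-6.356,12.474) [heading=117, draw]
FD 1: (-6.356,12.474) -> (-6.81,13.365) [heading=117, draw]
FD 3: (-6.81,13.365) -> (-8.172,16.038) [heading=117, draw]
PD: pen down
RT 90: heading 117 -> 27
Final: pos=(-8.172,16.038), heading=27, 3 segment(s) drawn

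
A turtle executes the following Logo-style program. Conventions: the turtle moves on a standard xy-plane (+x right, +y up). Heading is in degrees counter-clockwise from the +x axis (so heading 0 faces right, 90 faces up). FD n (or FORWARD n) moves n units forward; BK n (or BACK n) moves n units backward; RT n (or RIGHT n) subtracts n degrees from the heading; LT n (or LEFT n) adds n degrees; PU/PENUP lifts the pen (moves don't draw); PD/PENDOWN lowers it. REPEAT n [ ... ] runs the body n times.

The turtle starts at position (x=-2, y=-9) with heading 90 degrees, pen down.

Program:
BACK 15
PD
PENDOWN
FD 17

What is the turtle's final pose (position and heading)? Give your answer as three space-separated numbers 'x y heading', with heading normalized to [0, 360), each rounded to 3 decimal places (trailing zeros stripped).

Answer: -2 -7 90

Derivation:
Executing turtle program step by step:
Start: pos=(-2,-9), heading=90, pen down
BK 15: (-2,-9) -> (-2,-24) [heading=90, draw]
PD: pen down
PD: pen down
FD 17: (-2,-24) -> (-2,-7) [heading=90, draw]
Final: pos=(-2,-7), heading=90, 2 segment(s) drawn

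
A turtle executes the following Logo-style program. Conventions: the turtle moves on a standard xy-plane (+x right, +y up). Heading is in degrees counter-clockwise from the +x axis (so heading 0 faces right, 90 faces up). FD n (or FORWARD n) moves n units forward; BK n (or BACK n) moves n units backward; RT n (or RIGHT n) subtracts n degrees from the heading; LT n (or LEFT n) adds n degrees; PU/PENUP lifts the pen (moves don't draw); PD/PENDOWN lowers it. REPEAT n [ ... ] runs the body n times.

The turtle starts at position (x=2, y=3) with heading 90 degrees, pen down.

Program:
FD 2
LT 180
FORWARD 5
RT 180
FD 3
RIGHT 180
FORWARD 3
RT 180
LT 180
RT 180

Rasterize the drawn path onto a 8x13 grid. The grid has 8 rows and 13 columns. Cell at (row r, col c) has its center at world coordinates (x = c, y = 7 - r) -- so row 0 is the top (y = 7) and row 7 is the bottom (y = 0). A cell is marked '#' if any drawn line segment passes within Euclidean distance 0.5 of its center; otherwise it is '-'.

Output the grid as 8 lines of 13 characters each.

Segment 0: (2,3) -> (2,5)
Segment 1: (2,5) -> (2,0)
Segment 2: (2,0) -> (2,3)
Segment 3: (2,3) -> (2,0)

Answer: -------------
-------------
--#----------
--#----------
--#----------
--#----------
--#----------
--#----------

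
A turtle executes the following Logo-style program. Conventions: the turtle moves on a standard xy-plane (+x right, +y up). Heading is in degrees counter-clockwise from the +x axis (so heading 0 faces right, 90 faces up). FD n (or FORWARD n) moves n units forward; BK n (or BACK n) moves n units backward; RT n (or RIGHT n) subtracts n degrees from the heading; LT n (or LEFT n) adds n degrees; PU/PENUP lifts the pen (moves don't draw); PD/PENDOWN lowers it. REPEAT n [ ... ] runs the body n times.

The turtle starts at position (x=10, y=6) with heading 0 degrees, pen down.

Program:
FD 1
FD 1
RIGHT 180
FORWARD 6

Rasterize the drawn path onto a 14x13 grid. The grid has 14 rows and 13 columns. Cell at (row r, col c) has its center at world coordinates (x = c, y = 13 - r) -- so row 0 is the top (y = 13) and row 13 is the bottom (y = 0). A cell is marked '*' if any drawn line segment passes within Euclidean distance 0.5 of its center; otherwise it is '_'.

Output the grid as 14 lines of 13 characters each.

Segment 0: (10,6) -> (11,6)
Segment 1: (11,6) -> (12,6)
Segment 2: (12,6) -> (6,6)

Answer: _____________
_____________
_____________
_____________
_____________
_____________
_____________
______*******
_____________
_____________
_____________
_____________
_____________
_____________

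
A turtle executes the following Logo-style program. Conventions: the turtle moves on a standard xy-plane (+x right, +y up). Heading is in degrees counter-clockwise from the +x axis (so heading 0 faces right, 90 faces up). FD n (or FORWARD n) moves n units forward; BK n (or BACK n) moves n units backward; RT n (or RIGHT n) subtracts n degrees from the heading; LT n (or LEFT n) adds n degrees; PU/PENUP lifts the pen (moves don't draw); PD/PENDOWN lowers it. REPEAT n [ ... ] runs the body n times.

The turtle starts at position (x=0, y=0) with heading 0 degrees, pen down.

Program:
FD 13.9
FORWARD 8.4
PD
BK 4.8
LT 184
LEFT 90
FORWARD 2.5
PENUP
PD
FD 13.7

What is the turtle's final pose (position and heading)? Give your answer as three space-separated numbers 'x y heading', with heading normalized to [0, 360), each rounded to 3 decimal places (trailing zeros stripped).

Answer: 18.63 -16.161 274

Derivation:
Executing turtle program step by step:
Start: pos=(0,0), heading=0, pen down
FD 13.9: (0,0) -> (13.9,0) [heading=0, draw]
FD 8.4: (13.9,0) -> (22.3,0) [heading=0, draw]
PD: pen down
BK 4.8: (22.3,0) -> (17.5,0) [heading=0, draw]
LT 184: heading 0 -> 184
LT 90: heading 184 -> 274
FD 2.5: (17.5,0) -> (17.674,-2.494) [heading=274, draw]
PU: pen up
PD: pen down
FD 13.7: (17.674,-2.494) -> (18.63,-16.161) [heading=274, draw]
Final: pos=(18.63,-16.161), heading=274, 5 segment(s) drawn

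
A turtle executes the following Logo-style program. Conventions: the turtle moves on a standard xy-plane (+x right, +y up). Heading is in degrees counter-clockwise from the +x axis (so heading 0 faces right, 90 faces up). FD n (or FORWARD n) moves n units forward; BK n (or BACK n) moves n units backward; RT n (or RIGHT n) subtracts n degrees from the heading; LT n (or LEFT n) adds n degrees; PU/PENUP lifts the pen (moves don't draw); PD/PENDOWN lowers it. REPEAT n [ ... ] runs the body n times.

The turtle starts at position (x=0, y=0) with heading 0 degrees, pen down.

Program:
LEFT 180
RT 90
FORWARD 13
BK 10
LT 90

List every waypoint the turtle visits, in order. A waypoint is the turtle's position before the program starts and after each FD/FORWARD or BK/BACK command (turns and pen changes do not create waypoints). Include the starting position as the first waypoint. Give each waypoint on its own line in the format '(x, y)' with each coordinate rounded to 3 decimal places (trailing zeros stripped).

Answer: (0, 0)
(0, 13)
(0, 3)

Derivation:
Executing turtle program step by step:
Start: pos=(0,0), heading=0, pen down
LT 180: heading 0 -> 180
RT 90: heading 180 -> 90
FD 13: (0,0) -> (0,13) [heading=90, draw]
BK 10: (0,13) -> (0,3) [heading=90, draw]
LT 90: heading 90 -> 180
Final: pos=(0,3), heading=180, 2 segment(s) drawn
Waypoints (3 total):
(0, 0)
(0, 13)
(0, 3)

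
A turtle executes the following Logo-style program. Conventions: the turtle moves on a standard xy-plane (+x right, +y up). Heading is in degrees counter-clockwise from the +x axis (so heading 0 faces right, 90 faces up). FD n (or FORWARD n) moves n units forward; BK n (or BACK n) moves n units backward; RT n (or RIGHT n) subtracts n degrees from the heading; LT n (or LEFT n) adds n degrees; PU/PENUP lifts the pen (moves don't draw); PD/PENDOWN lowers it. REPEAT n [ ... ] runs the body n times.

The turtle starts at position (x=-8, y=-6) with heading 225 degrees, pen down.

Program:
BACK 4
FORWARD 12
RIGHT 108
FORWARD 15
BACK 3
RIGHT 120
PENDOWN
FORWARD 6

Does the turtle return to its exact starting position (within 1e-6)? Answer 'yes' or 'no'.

Answer: no

Derivation:
Executing turtle program step by step:
Start: pos=(-8,-6), heading=225, pen down
BK 4: (-8,-6) -> (-5.172,-3.172) [heading=225, draw]
FD 12: (-5.172,-3.172) -> (-13.657,-11.657) [heading=225, draw]
RT 108: heading 225 -> 117
FD 15: (-13.657,-11.657) -> (-20.467,1.708) [heading=117, draw]
BK 3: (-20.467,1.708) -> (-19.105,-0.965) [heading=117, draw]
RT 120: heading 117 -> 357
PD: pen down
FD 6: (-19.105,-0.965) -> (-13.113,-1.279) [heading=357, draw]
Final: pos=(-13.113,-1.279), heading=357, 5 segment(s) drawn

Start position: (-8, -6)
Final position: (-13.113, -1.279)
Distance = 6.959; >= 1e-6 -> NOT closed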